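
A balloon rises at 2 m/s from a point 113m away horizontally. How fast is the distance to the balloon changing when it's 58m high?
116√16133/16133 ≈ 0.9133 m/s

z² = 113² + y²
z = √(113² + 58²) = √16133
dz/dt = y/z · dy/dt = 58/√16133 · 2 = 116√16133/16133 ≈ 0.9133 m/s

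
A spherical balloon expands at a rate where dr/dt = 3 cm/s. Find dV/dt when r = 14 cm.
2352π cm³/s

V = (4/3)πr³
dV/dt = dV/dr · dr/dt = 4πr² · 3
At r = 14: dV/dt = 2352π cm³/s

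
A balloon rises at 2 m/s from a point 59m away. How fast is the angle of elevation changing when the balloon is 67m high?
0.014806 rad/s

tan(θ) = y/59
sec²(θ) · dθ/dt = (1/59) · dy/dt
dθ/dt = cos²(θ)/59 · 2 = 59/(59² + 67²) · 2
dθ/dt = 0.014806 rad/s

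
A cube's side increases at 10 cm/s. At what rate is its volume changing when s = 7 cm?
1470 cm³/s

V = s³
dV/dt = 3s² · ds/dt = 3·7²·10 = 1470 cm³/s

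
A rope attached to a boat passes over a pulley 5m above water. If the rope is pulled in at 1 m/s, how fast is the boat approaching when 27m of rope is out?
27√11/88 ≈ 1.018 m/s

rope² = x² + 5²
x = √(27² - 5²) = 8√11
dx/dt = (rope/x) · d(rope)/dt = (27/(8√11)) · (-1) = -27√11/88 m/s
The boat approaches at 27√11/88 ≈ 1.018 m/s.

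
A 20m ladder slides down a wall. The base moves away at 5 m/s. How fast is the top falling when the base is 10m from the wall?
5√3/3 ≈ 2.887 m/s

x² + y² = 20²
2x·dx/dt + 2y·dy/dt = 0
dy/dt = -x/y · dx/dt = -10/(10√3) · 5 = -5√3/3 m/s
The top is descending at 5√3/3 ≈ 2.887 m/s.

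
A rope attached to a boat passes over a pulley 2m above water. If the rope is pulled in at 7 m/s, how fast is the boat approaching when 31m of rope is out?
217√957/957 ≈ 7.015 m/s

rope² = x² + 2²
x = √(31² - 2²) = √957
dx/dt = (rope/x) · d(rope)/dt = (31/√957) · (-7) = -217√957/957 m/s
The boat approaches at 217√957/957 ≈ 7.015 m/s.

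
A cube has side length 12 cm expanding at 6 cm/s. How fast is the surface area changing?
864 cm²/s

A = 6s²
dA/dt = 12s · ds/dt = 12·12·6 = 864 cm²/s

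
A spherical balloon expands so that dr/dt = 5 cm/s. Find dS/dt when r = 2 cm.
80π cm²/s

S = 4πr²
dS/dt = dS/dr · dr/dt = 8πr · 5
At r = 2: dS/dt = 80π cm²/s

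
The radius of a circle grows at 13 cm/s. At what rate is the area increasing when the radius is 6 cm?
156π cm²/s

A = πr²
dA/dt = 2πr · dr/dt = 2π(6)(13) = 156π cm²/s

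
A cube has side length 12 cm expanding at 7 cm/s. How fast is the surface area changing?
1008 cm²/s

A = 6s²
dA/dt = 12s · ds/dt = 12·12·7 = 1008 cm²/s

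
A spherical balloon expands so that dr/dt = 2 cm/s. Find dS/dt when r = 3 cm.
48π cm²/s

S = 4πr²
dS/dt = dS/dr · dr/dt = 8πr · 2
At r = 3: dS/dt = 48π cm²/s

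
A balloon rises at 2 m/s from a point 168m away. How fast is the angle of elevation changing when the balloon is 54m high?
0.01079 rad/s

tan(θ) = y/168
sec²(θ) · dθ/dt = (1/168) · dy/dt
dθ/dt = cos²(θ)/168 · 2 = 168/(168² + 54²) · 2
dθ/dt = 0.01079 rad/s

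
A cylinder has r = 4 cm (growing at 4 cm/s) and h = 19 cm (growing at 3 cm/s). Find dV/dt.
656π cm³/s

V = πr²h
dV/dt = 2πrh·dr/dt + πr²·dh/dt
= 2π(4)(19)(4) + π(4)²(3)
= 656π cm³/s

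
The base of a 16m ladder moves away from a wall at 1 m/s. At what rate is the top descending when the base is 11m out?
11√15/45 ≈ 0.9467 m/s

x² + y² = 16²
2x·dx/dt + 2y·dy/dt = 0
dy/dt = -x/y · dx/dt = -11/(3√15) · 1 = -11√15/45 m/s
The top is descending at 11√15/45 ≈ 0.9467 m/s.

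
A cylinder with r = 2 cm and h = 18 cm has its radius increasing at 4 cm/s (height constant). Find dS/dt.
176π cm²/s

S = 2πrh + 2πr² (lateral + bases)
dS/dt = (2πh + 4πr)·dr/dt = (2π·18 + 4π·2)·4
= 176π cm²/s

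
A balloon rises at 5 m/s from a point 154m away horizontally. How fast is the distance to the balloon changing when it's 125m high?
625√39341/39341 ≈ 3.151 m/s

z² = 154² + y²
z = √(154² + 125²) = √39341
dz/dt = y/z · dy/dt = 125/√39341 · 5 = 625√39341/39341 ≈ 3.151 m/s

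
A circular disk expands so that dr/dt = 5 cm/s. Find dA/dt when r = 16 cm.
160π cm²/s

A = πr²
dA/dt = 2πr · dr/dt = 2π(16)(5) = 160π cm²/s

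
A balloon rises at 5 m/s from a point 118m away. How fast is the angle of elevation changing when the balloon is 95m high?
0.025709 rad/s

tan(θ) = y/118
sec²(θ) · dθ/dt = (1/118) · dy/dt
dθ/dt = cos²(θ)/118 · 5 = 118/(118² + 95²) · 5
dθ/dt = 0.025709 rad/s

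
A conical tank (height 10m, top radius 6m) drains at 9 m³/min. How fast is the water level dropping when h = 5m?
1/π ≈ 0.3183 m/min

r/h = 6/10, so r = (3/5)h
V = (1/3)πr²h = (1/3)π((3/5)h)²h = (3/25)πh³
dV/dh = (9/25)πh²
dh/dt = (dV/dt)/(dV/dh) = -9/((9/25)π·5²) = -1/π m/min
The level is dropping at 1/π ≈ 0.3183 m/min.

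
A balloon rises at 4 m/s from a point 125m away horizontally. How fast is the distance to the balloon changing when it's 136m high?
544√34121/34121 ≈ 2.945 m/s

z² = 125² + y²
z = √(125² + 136²) = √34121
dz/dt = y/z · dy/dt = 136/√34121 · 4 = 544√34121/34121 ≈ 2.945 m/s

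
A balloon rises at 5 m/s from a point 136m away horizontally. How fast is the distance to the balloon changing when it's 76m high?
95√1517/1517 ≈ 2.439 m/s

z² = 136² + y²
z = √(136² + 76²) = 4√1517
dz/dt = y/z · dy/dt = 76/(4√1517) · 5 = 95√1517/1517 ≈ 2.439 m/s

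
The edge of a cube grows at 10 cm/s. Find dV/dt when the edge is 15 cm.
6750 cm³/s

V = s³
dV/dt = 3s² · ds/dt = 3·15²·10 = 6750 cm³/s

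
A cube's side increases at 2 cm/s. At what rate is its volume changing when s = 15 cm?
1350 cm³/s

V = s³
dV/dt = 3s² · ds/dt = 3·15²·2 = 1350 cm³/s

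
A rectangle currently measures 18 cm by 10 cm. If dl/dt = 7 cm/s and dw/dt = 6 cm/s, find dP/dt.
26 cm/s

P = 2(l + w)
dP/dt = 2(dl/dt + dw/dt) = 2(7 + 6) = 26 cm/s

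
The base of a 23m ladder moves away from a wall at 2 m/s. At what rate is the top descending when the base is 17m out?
17√15/30 ≈ 2.195 m/s

x² + y² = 23²
2x·dx/dt + 2y·dy/dt = 0
dy/dt = -x/y · dx/dt = -17/(4√15) · 2 = -17√15/30 m/s
The top is descending at 17√15/30 ≈ 2.195 m/s.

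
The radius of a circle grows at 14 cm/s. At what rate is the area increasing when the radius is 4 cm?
112π cm²/s

A = πr²
dA/dt = 2πr · dr/dt = 2π(4)(14) = 112π cm²/s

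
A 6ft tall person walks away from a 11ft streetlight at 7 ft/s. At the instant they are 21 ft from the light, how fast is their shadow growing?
42/5 ft/s

By similar triangles: 11/(x+s) = 6/s
Solving: s = 6x/5
ds/dt = 6/5 · dx/dt = 6/5 · 7 = 42/5 ft/s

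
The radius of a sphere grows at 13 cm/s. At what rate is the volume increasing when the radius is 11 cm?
6292π cm³/s

V = (4/3)πr³
dV/dt = dV/dr · dr/dt = 4πr² · 13
At r = 11: dV/dt = 6292π cm³/s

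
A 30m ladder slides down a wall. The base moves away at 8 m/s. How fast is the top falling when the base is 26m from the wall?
26√14/7 ≈ 13.9 m/s

x² + y² = 30²
2x·dx/dt + 2y·dy/dt = 0
dy/dt = -x/y · dx/dt = -26/(4√14) · 8 = -26√14/7 m/s
The top is descending at 26√14/7 ≈ 13.9 m/s.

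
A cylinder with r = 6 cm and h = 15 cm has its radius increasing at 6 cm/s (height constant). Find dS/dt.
324π cm²/s

S = 2πrh + 2πr² (lateral + bases)
dS/dt = (2πh + 4πr)·dr/dt = (2π·15 + 4π·6)·6
= 324π cm²/s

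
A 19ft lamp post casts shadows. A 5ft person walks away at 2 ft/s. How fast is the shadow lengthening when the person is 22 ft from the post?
5/7 ft/s

By similar triangles: 19/(x+s) = 5/s
Solving: s = 5x/14
ds/dt = 5/14 · dx/dt = 5/14 · 2 = 5/7 ft/s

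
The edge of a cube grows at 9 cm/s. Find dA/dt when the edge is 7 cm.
756 cm²/s

A = 6s²
dA/dt = 12s · ds/dt = 12·7·9 = 756 cm²/s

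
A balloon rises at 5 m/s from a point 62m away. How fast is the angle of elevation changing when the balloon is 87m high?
0.027162 rad/s

tan(θ) = y/62
sec²(θ) · dθ/dt = (1/62) · dy/dt
dθ/dt = cos²(θ)/62 · 5 = 62/(62² + 87²) · 5
dθ/dt = 0.027162 rad/s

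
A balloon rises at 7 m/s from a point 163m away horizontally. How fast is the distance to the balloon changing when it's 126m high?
882√42445/42445 ≈ 4.281 m/s

z² = 163² + y²
z = √(163² + 126²) = √42445
dz/dt = y/z · dy/dt = 126/√42445 · 7 = 882√42445/42445 ≈ 4.281 m/s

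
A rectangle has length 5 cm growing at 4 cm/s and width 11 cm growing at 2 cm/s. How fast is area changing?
54 cm²/s

A = lw
dA/dt = w·dl/dt + l·dw/dt = 11·4 + 5·2 = 54 cm²/s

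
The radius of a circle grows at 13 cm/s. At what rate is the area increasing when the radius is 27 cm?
702π cm²/s

A = πr²
dA/dt = 2πr · dr/dt = 2π(27)(13) = 702π cm²/s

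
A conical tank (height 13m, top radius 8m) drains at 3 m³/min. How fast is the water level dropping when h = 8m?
507/(4096π) ≈ 0.0394 m/min

r/h = 8/13, so r = (8/13)h
V = (1/3)πr²h = (1/3)π((8/13)h)²h = (64/507)πh³
dV/dh = (64/169)πh²
dh/dt = (dV/dt)/(dV/dh) = -3/((64/169)π·8²) = -507/(4096π) m/min
The level is dropping at 507/(4096π) ≈ 0.0394 m/min.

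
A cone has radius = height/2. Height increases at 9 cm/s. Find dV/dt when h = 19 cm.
3249π/4 cm³/s

V = (1/3)π(h/2)²h = πh³/12
dV/dt = πh²/4 · 9
At h = 19: dV/dt = 3249π/4 cm³/s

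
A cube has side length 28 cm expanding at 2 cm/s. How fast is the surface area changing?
672 cm²/s

A = 6s²
dA/dt = 12s · ds/dt = 12·28·2 = 672 cm²/s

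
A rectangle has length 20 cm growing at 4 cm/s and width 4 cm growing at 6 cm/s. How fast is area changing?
136 cm²/s

A = lw
dA/dt = w·dl/dt + l·dw/dt = 4·4 + 20·6 = 136 cm²/s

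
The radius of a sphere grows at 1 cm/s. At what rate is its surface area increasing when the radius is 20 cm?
160π cm²/s

S = 4πr²
dS/dt = dS/dr · dr/dt = 8πr · 1
At r = 20: dS/dt = 160π cm²/s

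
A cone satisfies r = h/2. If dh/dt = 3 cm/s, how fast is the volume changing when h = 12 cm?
108π cm³/s

V = (1/3)π(h/2)²h = πh³/12
dV/dt = πh²/4 · 3
At h = 12: dV/dt = 108π cm³/s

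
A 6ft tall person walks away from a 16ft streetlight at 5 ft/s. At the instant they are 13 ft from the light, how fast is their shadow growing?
3 ft/s

By similar triangles: 16/(x+s) = 6/s
Solving: s = 6x/10
ds/dt = 6/10 · dx/dt = 3/5 · 5 = 3 ft/s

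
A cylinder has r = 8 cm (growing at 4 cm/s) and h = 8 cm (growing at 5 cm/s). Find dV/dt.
832π cm³/s

V = πr²h
dV/dt = 2πrh·dr/dt + πr²·dh/dt
= 2π(8)(8)(4) + π(8)²(5)
= 832π cm³/s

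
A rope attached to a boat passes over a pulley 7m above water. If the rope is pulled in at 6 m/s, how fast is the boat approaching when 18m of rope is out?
108√11/55 ≈ 6.513 m/s

rope² = x² + 7²
x = √(18² - 7²) = 5√11
dx/dt = (rope/x) · d(rope)/dt = (18/(5√11)) · (-6) = -108√11/55 m/s
The boat approaches at 108√11/55 ≈ 6.513 m/s.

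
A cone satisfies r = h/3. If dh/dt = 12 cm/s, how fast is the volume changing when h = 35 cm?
4900π/3 cm³/s

V = (1/3)π(h/3)²h = πh³/27
dV/dt = πh²/9 · 12
At h = 35: dV/dt = 4900π/3 cm³/s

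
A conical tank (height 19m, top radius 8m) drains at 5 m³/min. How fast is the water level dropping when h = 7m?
1805/(3136π) ≈ 0.1832 m/min

r/h = 8/19, so r = (8/19)h
V = (1/3)πr²h = (1/3)π((8/19)h)²h = (64/1083)πh³
dV/dh = (64/361)πh²
dh/dt = (dV/dt)/(dV/dh) = -5/((64/361)π·7²) = -1805/(3136π) m/min
The level is dropping at 1805/(3136π) ≈ 0.1832 m/min.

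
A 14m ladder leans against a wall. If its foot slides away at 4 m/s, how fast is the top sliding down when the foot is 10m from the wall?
5√6/3 ≈ 4.082 m/s

x² + y² = 14²
2x·dx/dt + 2y·dy/dt = 0
dy/dt = -x/y · dx/dt = -10/(4√6) · 4 = -5√6/3 m/s
The top is descending at 5√6/3 ≈ 4.082 m/s.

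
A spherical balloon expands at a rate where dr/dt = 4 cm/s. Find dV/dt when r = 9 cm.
1296π cm³/s

V = (4/3)πr³
dV/dt = dV/dr · dr/dt = 4πr² · 4
At r = 9: dV/dt = 1296π cm³/s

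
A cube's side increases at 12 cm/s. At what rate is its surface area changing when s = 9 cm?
1296 cm²/s

A = 6s²
dA/dt = 12s · ds/dt = 12·9·12 = 1296 cm²/s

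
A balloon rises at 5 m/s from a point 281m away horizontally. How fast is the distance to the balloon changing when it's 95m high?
475√87986/87986 ≈ 1.601 m/s

z² = 281² + y²
z = √(281² + 95²) = √87986
dz/dt = y/z · dy/dt = 95/√87986 · 5 = 475√87986/87986 ≈ 1.601 m/s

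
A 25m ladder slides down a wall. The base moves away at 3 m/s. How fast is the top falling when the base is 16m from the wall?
16√41/41 ≈ 2.499 m/s

x² + y² = 25²
2x·dx/dt + 2y·dy/dt = 0
dy/dt = -x/y · dx/dt = -16/(3√41) · 3 = -16√41/41 m/s
The top is descending at 16√41/41 ≈ 2.499 m/s.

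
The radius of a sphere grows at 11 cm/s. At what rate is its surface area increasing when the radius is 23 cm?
2024π cm²/s

S = 4πr²
dS/dt = dS/dr · dr/dt = 8πr · 11
At r = 23: dS/dt = 2024π cm²/s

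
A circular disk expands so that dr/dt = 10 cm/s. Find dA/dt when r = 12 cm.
240π cm²/s

A = πr²
dA/dt = 2πr · dr/dt = 2π(12)(10) = 240π cm²/s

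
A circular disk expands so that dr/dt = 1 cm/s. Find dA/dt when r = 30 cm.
60π cm²/s

A = πr²
dA/dt = 2πr · dr/dt = 2π(30)(1) = 60π cm²/s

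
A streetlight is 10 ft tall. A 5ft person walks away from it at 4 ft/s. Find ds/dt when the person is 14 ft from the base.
4 ft/s

By similar triangles: 10/(x+s) = 5/s
Solving: s = 5x/5
ds/dt = 5/5 · dx/dt = 1 · 4 = 4 ft/s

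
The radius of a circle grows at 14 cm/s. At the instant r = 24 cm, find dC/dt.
28π cm/s

C = 2πr
dC/dt = 2π · dr/dt = 2π · 14 = 28π cm/s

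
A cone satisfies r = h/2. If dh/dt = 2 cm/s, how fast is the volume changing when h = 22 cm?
242π cm³/s

V = (1/3)π(h/2)²h = πh³/12
dV/dt = πh²/4 · 2
At h = 22: dV/dt = 242π cm³/s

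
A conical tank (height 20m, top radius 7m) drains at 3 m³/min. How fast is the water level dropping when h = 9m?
400/(1323π) ≈ 0.09624 m/min

r/h = 7/20, so r = (7/20)h
V = (1/3)πr²h = (1/3)π((7/20)h)²h = (49/1200)πh³
dV/dh = (49/400)πh²
dh/dt = (dV/dt)/(dV/dh) = -3/((49/400)π·9²) = -400/(1323π) m/min
The level is dropping at 400/(1323π) ≈ 0.09624 m/min.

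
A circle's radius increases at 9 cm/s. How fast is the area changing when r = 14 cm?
252π cm²/s

A = πr²
dA/dt = 2πr · dr/dt = 2π(14)(9) = 252π cm²/s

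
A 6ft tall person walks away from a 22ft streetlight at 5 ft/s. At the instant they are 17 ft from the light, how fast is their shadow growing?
15/8 ft/s

By similar triangles: 22/(x+s) = 6/s
Solving: s = 6x/16
ds/dt = 6/16 · dx/dt = 3/8 · 5 = 15/8 ft/s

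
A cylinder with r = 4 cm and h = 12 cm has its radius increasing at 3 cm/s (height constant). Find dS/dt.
120π cm²/s

S = 2πrh + 2πr² (lateral + bases)
dS/dt = (2πh + 4πr)·dr/dt = (2π·12 + 4π·4)·3
= 120π cm²/s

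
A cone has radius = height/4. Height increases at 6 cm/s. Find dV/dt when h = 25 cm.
1875π/8 cm³/s

V = (1/3)π(h/4)²h = πh³/48
dV/dt = πh²/16 · 6
At h = 25: dV/dt = 1875π/8 cm³/s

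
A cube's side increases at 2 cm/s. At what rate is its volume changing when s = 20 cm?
2400 cm³/s

V = s³
dV/dt = 3s² · ds/dt = 3·20²·2 = 2400 cm³/s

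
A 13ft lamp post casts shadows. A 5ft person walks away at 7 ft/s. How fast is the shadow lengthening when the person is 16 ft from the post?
35/8 ft/s

By similar triangles: 13/(x+s) = 5/s
Solving: s = 5x/8
ds/dt = 5/8 · dx/dt = 5/8 · 7 = 35/8 ft/s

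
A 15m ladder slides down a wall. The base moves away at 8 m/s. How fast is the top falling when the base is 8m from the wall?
64√161/161 ≈ 5.044 m/s

x² + y² = 15²
2x·dx/dt + 2y·dy/dt = 0
dy/dt = -x/y · dx/dt = -8/√161 · 8 = -64√161/161 m/s
The top is descending at 64√161/161 ≈ 5.044 m/s.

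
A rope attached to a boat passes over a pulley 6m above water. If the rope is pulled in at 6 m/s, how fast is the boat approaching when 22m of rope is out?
33√7/14 ≈ 6.236 m/s

rope² = x² + 6²
x = √(22² - 6²) = 8√7
dx/dt = (rope/x) · d(rope)/dt = (22/(8√7)) · (-6) = -33√7/14 m/s
The boat approaches at 33√7/14 ≈ 6.236 m/s.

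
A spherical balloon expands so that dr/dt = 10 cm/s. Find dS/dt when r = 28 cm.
2240π cm²/s

S = 4πr²
dS/dt = dS/dr · dr/dt = 8πr · 10
At r = 28: dS/dt = 2240π cm²/s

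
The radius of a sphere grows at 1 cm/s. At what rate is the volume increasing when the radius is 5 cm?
100π cm³/s

V = (4/3)πr³
dV/dt = dV/dr · dr/dt = 4πr² · 1
At r = 5: dV/dt = 100π cm³/s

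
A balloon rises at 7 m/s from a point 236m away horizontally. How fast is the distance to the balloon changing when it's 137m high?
959√74465/74465 ≈ 3.514 m/s

z² = 236² + y²
z = √(236² + 137²) = √74465
dz/dt = y/z · dy/dt = 137/√74465 · 7 = 959√74465/74465 ≈ 3.514 m/s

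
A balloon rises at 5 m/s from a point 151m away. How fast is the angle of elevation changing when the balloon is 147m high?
0.017001 rad/s

tan(θ) = y/151
sec²(θ) · dθ/dt = (1/151) · dy/dt
dθ/dt = cos²(θ)/151 · 5 = 151/(151² + 147²) · 5
dθ/dt = 0.017001 rad/s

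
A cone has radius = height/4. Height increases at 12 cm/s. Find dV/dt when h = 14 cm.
147π cm³/s

V = (1/3)π(h/4)²h = πh³/48
dV/dt = πh²/16 · 12
At h = 14: dV/dt = 147π cm³/s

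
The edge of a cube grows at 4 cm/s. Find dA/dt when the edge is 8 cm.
384 cm²/s

A = 6s²
dA/dt = 12s · ds/dt = 12·8·4 = 384 cm²/s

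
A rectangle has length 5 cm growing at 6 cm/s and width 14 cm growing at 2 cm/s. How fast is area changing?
94 cm²/s

A = lw
dA/dt = w·dl/dt + l·dw/dt = 14·6 + 5·2 = 94 cm²/s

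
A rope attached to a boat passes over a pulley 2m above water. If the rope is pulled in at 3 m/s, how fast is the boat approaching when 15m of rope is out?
45√221/221 ≈ 3.027 m/s

rope² = x² + 2²
x = √(15² - 2²) = √221
dx/dt = (rope/x) · d(rope)/dt = (15/√221) · (-3) = -45√221/221 m/s
The boat approaches at 45√221/221 ≈ 3.027 m/s.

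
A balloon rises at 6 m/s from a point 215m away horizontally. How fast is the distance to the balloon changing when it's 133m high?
399√63914/31957 ≈ 3.156 m/s

z² = 215² + y²
z = √(215² + 133²) = √63914
dz/dt = y/z · dy/dt = 133/√63914 · 6 = 399√63914/31957 ≈ 3.156 m/s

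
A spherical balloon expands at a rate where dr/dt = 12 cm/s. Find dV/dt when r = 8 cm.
3072π cm³/s

V = (4/3)πr³
dV/dt = dV/dr · dr/dt = 4πr² · 12
At r = 8: dV/dt = 3072π cm³/s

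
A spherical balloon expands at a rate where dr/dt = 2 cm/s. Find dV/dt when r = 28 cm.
6272π cm³/s

V = (4/3)πr³
dV/dt = dV/dr · dr/dt = 4πr² · 2
At r = 28: dV/dt = 6272π cm³/s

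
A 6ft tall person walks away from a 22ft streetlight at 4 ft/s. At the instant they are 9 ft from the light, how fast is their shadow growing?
3/2 ft/s

By similar triangles: 22/(x+s) = 6/s
Solving: s = 6x/16
ds/dt = 6/16 · dx/dt = 3/8 · 4 = 3/2 ft/s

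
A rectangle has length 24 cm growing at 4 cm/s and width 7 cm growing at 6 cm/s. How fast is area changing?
172 cm²/s

A = lw
dA/dt = w·dl/dt + l·dw/dt = 7·4 + 24·6 = 172 cm²/s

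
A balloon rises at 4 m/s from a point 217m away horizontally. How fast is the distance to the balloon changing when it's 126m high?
72√1285/1285 ≈ 2.009 m/s

z² = 217² + y²
z = √(217² + 126²) = 7√1285
dz/dt = y/z · dy/dt = 126/(7√1285) · 4 = 72√1285/1285 ≈ 2.009 m/s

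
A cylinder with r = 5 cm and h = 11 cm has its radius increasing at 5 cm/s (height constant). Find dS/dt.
210π cm²/s

S = 2πrh + 2πr² (lateral + bases)
dS/dt = (2πh + 4πr)·dr/dt = (2π·11 + 4π·5)·5
= 210π cm²/s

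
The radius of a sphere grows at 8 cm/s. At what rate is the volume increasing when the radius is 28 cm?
25088π cm³/s

V = (4/3)πr³
dV/dt = dV/dr · dr/dt = 4πr² · 8
At r = 28: dV/dt = 25088π cm³/s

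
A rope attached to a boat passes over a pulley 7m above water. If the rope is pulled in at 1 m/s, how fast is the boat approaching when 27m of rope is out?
27√170/340 ≈ 1.035 m/s

rope² = x² + 7²
x = √(27² - 7²) = 2√170
dx/dt = (rope/x) · d(rope)/dt = (27/(2√170)) · (-1) = -27√170/340 m/s
The boat approaches at 27√170/340 ≈ 1.035 m/s.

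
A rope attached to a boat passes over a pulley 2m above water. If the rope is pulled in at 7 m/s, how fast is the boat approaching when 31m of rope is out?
217√957/957 ≈ 7.015 m/s

rope² = x² + 2²
x = √(31² - 2²) = √957
dx/dt = (rope/x) · d(rope)/dt = (31/√957) · (-7) = -217√957/957 m/s
The boat approaches at 217√957/957 ≈ 7.015 m/s.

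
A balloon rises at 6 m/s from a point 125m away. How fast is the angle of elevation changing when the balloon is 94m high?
0.030661 rad/s

tan(θ) = y/125
sec²(θ) · dθ/dt = (1/125) · dy/dt
dθ/dt = cos²(θ)/125 · 6 = 125/(125² + 94²) · 6
dθ/dt = 0.030661 rad/s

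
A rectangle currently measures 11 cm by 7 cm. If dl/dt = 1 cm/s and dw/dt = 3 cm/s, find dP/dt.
8 cm/s

P = 2(l + w)
dP/dt = 2(dl/dt + dw/dt) = 2(1 + 3) = 8 cm/s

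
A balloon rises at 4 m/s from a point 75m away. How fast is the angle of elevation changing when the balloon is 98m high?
0.019699 rad/s

tan(θ) = y/75
sec²(θ) · dθ/dt = (1/75) · dy/dt
dθ/dt = cos²(θ)/75 · 4 = 75/(75² + 98²) · 4
dθ/dt = 0.019699 rad/s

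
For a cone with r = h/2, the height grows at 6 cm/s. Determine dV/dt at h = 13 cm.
507π/2 cm³/s

V = (1/3)π(h/2)²h = πh³/12
dV/dt = πh²/4 · 6
At h = 13: dV/dt = 507π/2 cm³/s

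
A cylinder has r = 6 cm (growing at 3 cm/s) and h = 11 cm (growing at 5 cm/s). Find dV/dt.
576π cm³/s

V = πr²h
dV/dt = 2πrh·dr/dt + πr²·dh/dt
= 2π(6)(11)(3) + π(6)²(5)
= 576π cm³/s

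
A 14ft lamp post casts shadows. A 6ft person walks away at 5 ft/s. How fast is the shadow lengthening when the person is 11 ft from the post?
15/4 ft/s

By similar triangles: 14/(x+s) = 6/s
Solving: s = 6x/8
ds/dt = 6/8 · dx/dt = 3/4 · 5 = 15/4 ft/s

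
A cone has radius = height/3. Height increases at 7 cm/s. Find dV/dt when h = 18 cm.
252π cm³/s

V = (1/3)π(h/3)²h = πh³/27
dV/dt = πh²/9 · 7
At h = 18: dV/dt = 252π cm³/s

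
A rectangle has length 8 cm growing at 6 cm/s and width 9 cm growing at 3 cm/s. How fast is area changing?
78 cm²/s

A = lw
dA/dt = w·dl/dt + l·dw/dt = 9·6 + 8·3 = 78 cm²/s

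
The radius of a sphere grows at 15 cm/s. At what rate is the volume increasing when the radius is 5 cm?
1500π cm³/s

V = (4/3)πr³
dV/dt = dV/dr · dr/dt = 4πr² · 15
At r = 5: dV/dt = 1500π cm³/s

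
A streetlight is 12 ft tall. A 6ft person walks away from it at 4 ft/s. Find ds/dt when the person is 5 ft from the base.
4 ft/s

By similar triangles: 12/(x+s) = 6/s
Solving: s = 6x/6
ds/dt = 6/6 · dx/dt = 1 · 4 = 4 ft/s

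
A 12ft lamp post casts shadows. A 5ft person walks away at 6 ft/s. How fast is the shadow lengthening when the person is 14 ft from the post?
30/7 ft/s

By similar triangles: 12/(x+s) = 5/s
Solving: s = 5x/7
ds/dt = 5/7 · dx/dt = 5/7 · 6 = 30/7 ft/s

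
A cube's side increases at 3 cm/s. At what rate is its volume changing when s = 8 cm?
576 cm³/s

V = s³
dV/dt = 3s² · ds/dt = 3·8²·3 = 576 cm³/s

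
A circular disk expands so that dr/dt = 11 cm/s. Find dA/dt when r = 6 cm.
132π cm²/s

A = πr²
dA/dt = 2πr · dr/dt = 2π(6)(11) = 132π cm²/s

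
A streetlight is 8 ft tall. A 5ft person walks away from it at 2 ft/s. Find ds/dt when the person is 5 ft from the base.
10/3 ft/s

By similar triangles: 8/(x+s) = 5/s
Solving: s = 5x/3
ds/dt = 5/3 · dx/dt = 5/3 · 2 = 10/3 ft/s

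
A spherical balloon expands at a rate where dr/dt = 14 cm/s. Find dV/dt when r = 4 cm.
896π cm³/s

V = (4/3)πr³
dV/dt = dV/dr · dr/dt = 4πr² · 14
At r = 4: dV/dt = 896π cm³/s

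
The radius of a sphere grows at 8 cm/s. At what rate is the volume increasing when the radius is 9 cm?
2592π cm³/s

V = (4/3)πr³
dV/dt = dV/dr · dr/dt = 4πr² · 8
At r = 9: dV/dt = 2592π cm³/s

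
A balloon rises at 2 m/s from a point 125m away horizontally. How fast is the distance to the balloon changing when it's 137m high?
137√34394/17197 ≈ 1.477 m/s

z² = 125² + y²
z = √(125² + 137²) = √34394
dz/dt = y/z · dy/dt = 137/√34394 · 2 = 137√34394/17197 ≈ 1.477 m/s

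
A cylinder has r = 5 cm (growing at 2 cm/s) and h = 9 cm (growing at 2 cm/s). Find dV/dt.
230π cm³/s

V = πr²h
dV/dt = 2πrh·dr/dt + πr²·dh/dt
= 2π(5)(9)(2) + π(5)²(2)
= 230π cm³/s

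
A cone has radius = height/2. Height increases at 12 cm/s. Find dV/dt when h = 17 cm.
867π cm³/s

V = (1/3)π(h/2)²h = πh³/12
dV/dt = πh²/4 · 12
At h = 17: dV/dt = 867π cm³/s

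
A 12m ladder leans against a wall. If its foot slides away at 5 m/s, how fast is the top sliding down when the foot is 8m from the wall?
2√5 ≈ 4.472 m/s

x² + y² = 12²
2x·dx/dt + 2y·dy/dt = 0
dy/dt = -x/y · dx/dt = -8/(4√5) · 5 = -2√5 m/s
The top is descending at 2√5 ≈ 4.472 m/s.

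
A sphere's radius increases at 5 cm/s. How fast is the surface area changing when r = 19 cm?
760π cm²/s

S = 4πr²
dS/dt = dS/dr · dr/dt = 8πr · 5
At r = 19: dS/dt = 760π cm²/s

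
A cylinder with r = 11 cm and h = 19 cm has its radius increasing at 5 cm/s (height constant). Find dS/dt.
410π cm²/s

S = 2πrh + 2πr² (lateral + bases)
dS/dt = (2πh + 4πr)·dr/dt = (2π·19 + 4π·11)·5
= 410π cm²/s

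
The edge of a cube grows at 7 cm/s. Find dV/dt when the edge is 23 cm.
11109 cm³/s

V = s³
dV/dt = 3s² · ds/dt = 3·23²·7 = 11109 cm³/s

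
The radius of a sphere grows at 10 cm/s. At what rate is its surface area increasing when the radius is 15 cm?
1200π cm²/s

S = 4πr²
dS/dt = dS/dr · dr/dt = 8πr · 10
At r = 15: dS/dt = 1200π cm²/s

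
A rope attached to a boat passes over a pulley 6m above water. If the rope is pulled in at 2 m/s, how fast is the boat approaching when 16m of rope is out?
16√55/55 ≈ 2.157 m/s

rope² = x² + 6²
x = √(16² - 6²) = 2√55
dx/dt = (rope/x) · d(rope)/dt = (16/(2√55)) · (-2) = -16√55/55 m/s
The boat approaches at 16√55/55 ≈ 2.157 m/s.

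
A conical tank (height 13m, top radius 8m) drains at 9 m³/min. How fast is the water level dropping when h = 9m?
169/(576π) ≈ 0.09339 m/min

r/h = 8/13, so r = (8/13)h
V = (1/3)πr²h = (1/3)π((8/13)h)²h = (64/507)πh³
dV/dh = (64/169)πh²
dh/dt = (dV/dt)/(dV/dh) = -9/((64/169)π·9²) = -169/(576π) m/min
The level is dropping at 169/(576π) ≈ 0.09339 m/min.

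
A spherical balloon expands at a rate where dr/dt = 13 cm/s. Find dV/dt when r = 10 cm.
5200π cm³/s

V = (4/3)πr³
dV/dt = dV/dr · dr/dt = 4πr² · 13
At r = 10: dV/dt = 5200π cm³/s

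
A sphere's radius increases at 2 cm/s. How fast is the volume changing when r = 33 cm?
8712π cm³/s

V = (4/3)πr³
dV/dt = dV/dr · dr/dt = 4πr² · 2
At r = 33: dV/dt = 8712π cm³/s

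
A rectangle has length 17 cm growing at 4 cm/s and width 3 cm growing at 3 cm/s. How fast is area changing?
63 cm²/s

A = lw
dA/dt = w·dl/dt + l·dw/dt = 3·4 + 17·3 = 63 cm²/s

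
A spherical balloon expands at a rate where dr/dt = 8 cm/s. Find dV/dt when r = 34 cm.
36992π cm³/s

V = (4/3)πr³
dV/dt = dV/dr · dr/dt = 4πr² · 8
At r = 34: dV/dt = 36992π cm³/s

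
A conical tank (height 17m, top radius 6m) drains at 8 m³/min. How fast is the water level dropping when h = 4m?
289/(72π) ≈ 1.278 m/min

r/h = 6/17, so r = (6/17)h
V = (1/3)πr²h = (1/3)π((6/17)h)²h = (12/289)πh³
dV/dh = (36/289)πh²
dh/dt = (dV/dt)/(dV/dh) = -8/((36/289)π·4²) = -289/(72π) m/min
The level is dropping at 289/(72π) ≈ 1.278 m/min.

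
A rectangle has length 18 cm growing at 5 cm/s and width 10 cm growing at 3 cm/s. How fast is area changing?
104 cm²/s

A = lw
dA/dt = w·dl/dt + l·dw/dt = 10·5 + 18·3 = 104 cm²/s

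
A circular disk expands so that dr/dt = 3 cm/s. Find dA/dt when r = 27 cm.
162π cm²/s

A = πr²
dA/dt = 2πr · dr/dt = 2π(27)(3) = 162π cm²/s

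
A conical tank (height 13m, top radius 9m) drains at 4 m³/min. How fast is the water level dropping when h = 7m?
676/(3969π) ≈ 0.05421 m/min

r/h = 9/13, so r = (9/13)h
V = (1/3)πr²h = (1/3)π((9/13)h)²h = (27/169)πh³
dV/dh = (81/169)πh²
dh/dt = (dV/dt)/(dV/dh) = -4/((81/169)π·7²) = -676/(3969π) m/min
The level is dropping at 676/(3969π) ≈ 0.05421 m/min.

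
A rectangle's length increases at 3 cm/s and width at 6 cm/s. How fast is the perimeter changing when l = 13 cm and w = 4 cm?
18 cm/s

P = 2(l + w)
dP/dt = 2(dl/dt + dw/dt) = 2(3 + 6) = 18 cm/s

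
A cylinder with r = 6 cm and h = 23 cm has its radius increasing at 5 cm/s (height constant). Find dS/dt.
350π cm²/s

S = 2πrh + 2πr² (lateral + bases)
dS/dt = (2πh + 4πr)·dr/dt = (2π·23 + 4π·6)·5
= 350π cm²/s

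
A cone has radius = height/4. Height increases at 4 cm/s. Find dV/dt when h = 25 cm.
625π/4 cm³/s

V = (1/3)π(h/4)²h = πh³/48
dV/dt = πh²/16 · 4
At h = 25: dV/dt = 625π/4 cm³/s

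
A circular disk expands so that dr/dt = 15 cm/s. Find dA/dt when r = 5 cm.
150π cm²/s

A = πr²
dA/dt = 2πr · dr/dt = 2π(5)(15) = 150π cm²/s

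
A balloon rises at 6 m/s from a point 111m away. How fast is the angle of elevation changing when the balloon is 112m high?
0.026785 rad/s

tan(θ) = y/111
sec²(θ) · dθ/dt = (1/111) · dy/dt
dθ/dt = cos²(θ)/111 · 6 = 111/(111² + 112²) · 6
dθ/dt = 0.026785 rad/s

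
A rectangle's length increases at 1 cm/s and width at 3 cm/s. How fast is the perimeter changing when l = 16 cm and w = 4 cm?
8 cm/s

P = 2(l + w)
dP/dt = 2(dl/dt + dw/dt) = 2(1 + 3) = 8 cm/s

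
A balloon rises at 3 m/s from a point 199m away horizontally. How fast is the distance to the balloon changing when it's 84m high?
252√46657/46657 ≈ 1.167 m/s

z² = 199² + y²
z = √(199² + 84²) = √46657
dz/dt = y/z · dy/dt = 84/√46657 · 3 = 252√46657/46657 ≈ 1.167 m/s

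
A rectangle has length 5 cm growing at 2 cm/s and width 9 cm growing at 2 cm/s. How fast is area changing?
28 cm²/s

A = lw
dA/dt = w·dl/dt + l·dw/dt = 9·2 + 5·2 = 28 cm²/s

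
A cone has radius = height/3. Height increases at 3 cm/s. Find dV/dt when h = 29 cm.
841π/3 cm³/s

V = (1/3)π(h/3)²h = πh³/27
dV/dt = πh²/9 · 3
At h = 29: dV/dt = 841π/3 cm³/s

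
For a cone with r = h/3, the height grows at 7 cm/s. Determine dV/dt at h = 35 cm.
8575π/9 cm³/s

V = (1/3)π(h/3)²h = πh³/27
dV/dt = πh²/9 · 7
At h = 35: dV/dt = 8575π/9 cm³/s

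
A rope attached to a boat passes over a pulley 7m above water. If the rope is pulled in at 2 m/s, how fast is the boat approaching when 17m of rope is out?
17√15/30 ≈ 2.195 m/s

rope² = x² + 7²
x = √(17² - 7²) = 4√15
dx/dt = (rope/x) · d(rope)/dt = (17/(4√15)) · (-2) = -17√15/30 m/s
The boat approaches at 17√15/30 ≈ 2.195 m/s.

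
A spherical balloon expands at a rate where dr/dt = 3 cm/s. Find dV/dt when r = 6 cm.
432π cm³/s

V = (4/3)πr³
dV/dt = dV/dr · dr/dt = 4πr² · 3
At r = 6: dV/dt = 432π cm³/s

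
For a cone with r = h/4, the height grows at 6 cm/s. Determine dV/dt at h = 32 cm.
384π cm³/s

V = (1/3)π(h/4)²h = πh³/48
dV/dt = πh²/16 · 6
At h = 32: dV/dt = 384π cm³/s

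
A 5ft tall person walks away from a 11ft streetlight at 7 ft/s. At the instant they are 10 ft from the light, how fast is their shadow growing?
35/6 ft/s

By similar triangles: 11/(x+s) = 5/s
Solving: s = 5x/6
ds/dt = 5/6 · dx/dt = 5/6 · 7 = 35/6 ft/s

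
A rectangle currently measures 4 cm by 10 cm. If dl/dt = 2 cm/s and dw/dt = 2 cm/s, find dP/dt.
8 cm/s

P = 2(l + w)
dP/dt = 2(dl/dt + dw/dt) = 2(2 + 2) = 8 cm/s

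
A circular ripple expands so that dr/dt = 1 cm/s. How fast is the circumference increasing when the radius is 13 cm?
2π cm/s

C = 2πr
dC/dt = 2π · dr/dt = 2π · 1 = 2π cm/s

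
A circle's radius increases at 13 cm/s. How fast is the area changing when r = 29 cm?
754π cm²/s

A = πr²
dA/dt = 2πr · dr/dt = 2π(29)(13) = 754π cm²/s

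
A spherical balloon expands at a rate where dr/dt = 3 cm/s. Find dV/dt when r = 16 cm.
3072π cm³/s

V = (4/3)πr³
dV/dt = dV/dr · dr/dt = 4πr² · 3
At r = 16: dV/dt = 3072π cm³/s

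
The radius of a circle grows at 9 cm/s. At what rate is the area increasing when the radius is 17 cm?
306π cm²/s

A = πr²
dA/dt = 2πr · dr/dt = 2π(17)(9) = 306π cm²/s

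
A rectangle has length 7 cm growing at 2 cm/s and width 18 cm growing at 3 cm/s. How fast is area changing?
57 cm²/s

A = lw
dA/dt = w·dl/dt + l·dw/dt = 18·2 + 7·3 = 57 cm²/s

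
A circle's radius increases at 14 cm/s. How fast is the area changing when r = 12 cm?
336π cm²/s

A = πr²
dA/dt = 2πr · dr/dt = 2π(12)(14) = 336π cm²/s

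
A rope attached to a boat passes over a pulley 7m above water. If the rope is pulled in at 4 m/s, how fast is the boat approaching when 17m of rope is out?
17√15/15 ≈ 4.389 m/s

rope² = x² + 7²
x = √(17² - 7²) = 4√15
dx/dt = (rope/x) · d(rope)/dt = (17/(4√15)) · (-4) = -17√15/15 m/s
The boat approaches at 17√15/15 ≈ 4.389 m/s.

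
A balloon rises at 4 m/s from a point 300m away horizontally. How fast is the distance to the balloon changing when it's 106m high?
212√25309/25309 ≈ 1.333 m/s

z² = 300² + y²
z = √(300² + 106²) = 2√25309
dz/dt = y/z · dy/dt = 106/(2√25309) · 4 = 212√25309/25309 ≈ 1.333 m/s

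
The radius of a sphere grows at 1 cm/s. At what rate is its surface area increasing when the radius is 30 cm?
240π cm²/s

S = 4πr²
dS/dt = dS/dr · dr/dt = 8πr · 1
At r = 30: dS/dt = 240π cm²/s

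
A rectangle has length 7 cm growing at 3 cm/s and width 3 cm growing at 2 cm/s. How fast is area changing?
23 cm²/s

A = lw
dA/dt = w·dl/dt + l·dw/dt = 3·3 + 7·2 = 23 cm²/s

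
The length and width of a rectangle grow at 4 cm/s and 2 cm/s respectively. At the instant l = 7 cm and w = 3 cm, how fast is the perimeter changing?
12 cm/s

P = 2(l + w)
dP/dt = 2(dl/dt + dw/dt) = 2(4 + 2) = 12 cm/s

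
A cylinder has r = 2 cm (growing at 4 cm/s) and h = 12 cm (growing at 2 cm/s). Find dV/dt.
200π cm³/s

V = πr²h
dV/dt = 2πrh·dr/dt + πr²·dh/dt
= 2π(2)(12)(4) + π(2)²(2)
= 200π cm³/s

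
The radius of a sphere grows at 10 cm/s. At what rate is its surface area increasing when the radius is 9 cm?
720π cm²/s

S = 4πr²
dS/dt = dS/dr · dr/dt = 8πr · 10
At r = 9: dS/dt = 720π cm²/s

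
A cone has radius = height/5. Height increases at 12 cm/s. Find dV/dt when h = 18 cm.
3888π/25 cm³/s

V = (1/3)π(h/5)²h = πh³/75
dV/dt = πh²/25 · 12
At h = 18: dV/dt = 3888π/25 cm³/s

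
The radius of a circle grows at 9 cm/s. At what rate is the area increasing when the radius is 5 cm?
90π cm²/s

A = πr²
dA/dt = 2πr · dr/dt = 2π(5)(9) = 90π cm²/s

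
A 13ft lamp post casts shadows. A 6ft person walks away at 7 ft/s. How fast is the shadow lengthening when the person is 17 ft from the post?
6 ft/s

By similar triangles: 13/(x+s) = 6/s
Solving: s = 6x/7
ds/dt = 6/7 · dx/dt = 6/7 · 7 = 6 ft/s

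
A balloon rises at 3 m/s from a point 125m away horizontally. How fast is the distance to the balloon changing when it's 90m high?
54√949/949 ≈ 1.753 m/s

z² = 125² + y²
z = √(125² + 90²) = 5√949
dz/dt = y/z · dy/dt = 90/(5√949) · 3 = 54√949/949 ≈ 1.753 m/s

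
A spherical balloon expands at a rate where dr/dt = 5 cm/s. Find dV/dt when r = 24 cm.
11520π cm³/s

V = (4/3)πr³
dV/dt = dV/dr · dr/dt = 4πr² · 5
At r = 24: dV/dt = 11520π cm³/s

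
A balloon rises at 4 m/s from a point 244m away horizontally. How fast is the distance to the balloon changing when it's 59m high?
236√63017/63017 ≈ 0.9401 m/s

z² = 244² + y²
z = √(244² + 59²) = √63017
dz/dt = y/z · dy/dt = 59/√63017 · 4 = 236√63017/63017 ≈ 0.9401 m/s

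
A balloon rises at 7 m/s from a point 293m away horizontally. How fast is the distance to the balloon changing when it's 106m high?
742√97085/97085 ≈ 2.381 m/s

z² = 293² + y²
z = √(293² + 106²) = √97085
dz/dt = y/z · dy/dt = 106/√97085 · 7 = 742√97085/97085 ≈ 2.381 m/s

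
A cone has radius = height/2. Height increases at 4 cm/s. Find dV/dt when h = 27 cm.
729π cm³/s

V = (1/3)π(h/2)²h = πh³/12
dV/dt = πh²/4 · 4
At h = 27: dV/dt = 729π cm³/s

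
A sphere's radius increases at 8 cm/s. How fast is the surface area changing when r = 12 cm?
768π cm²/s

S = 4πr²
dS/dt = dS/dr · dr/dt = 8πr · 8
At r = 12: dS/dt = 768π cm²/s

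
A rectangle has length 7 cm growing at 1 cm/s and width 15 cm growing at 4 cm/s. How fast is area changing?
43 cm²/s

A = lw
dA/dt = w·dl/dt + l·dw/dt = 15·1 + 7·4 = 43 cm²/s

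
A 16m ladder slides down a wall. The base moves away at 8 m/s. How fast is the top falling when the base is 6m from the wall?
24√55/55 ≈ 3.236 m/s

x² + y² = 16²
2x·dx/dt + 2y·dy/dt = 0
dy/dt = -x/y · dx/dt = -6/(2√55) · 8 = -24√55/55 m/s
The top is descending at 24√55/55 ≈ 3.236 m/s.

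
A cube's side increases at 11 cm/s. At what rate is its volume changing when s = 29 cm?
27753 cm³/s

V = s³
dV/dt = 3s² · ds/dt = 3·29²·11 = 27753 cm³/s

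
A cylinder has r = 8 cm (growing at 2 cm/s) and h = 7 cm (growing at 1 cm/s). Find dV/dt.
288π cm³/s

V = πr²h
dV/dt = 2πrh·dr/dt + πr²·dh/dt
= 2π(8)(7)(2) + π(8)²(1)
= 288π cm³/s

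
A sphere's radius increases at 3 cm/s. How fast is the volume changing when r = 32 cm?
12288π cm³/s

V = (4/3)πr³
dV/dt = dV/dr · dr/dt = 4πr² · 3
At r = 32: dV/dt = 12288π cm³/s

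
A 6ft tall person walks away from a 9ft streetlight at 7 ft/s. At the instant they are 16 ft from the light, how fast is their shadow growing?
14 ft/s

By similar triangles: 9/(x+s) = 6/s
Solving: s = 6x/3
ds/dt = 6/3 · dx/dt = 2 · 7 = 14 ft/s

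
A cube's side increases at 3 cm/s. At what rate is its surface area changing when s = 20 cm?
720 cm²/s

A = 6s²
dA/dt = 12s · ds/dt = 12·20·3 = 720 cm²/s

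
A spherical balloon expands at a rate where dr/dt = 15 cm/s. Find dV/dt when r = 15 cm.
13500π cm³/s

V = (4/3)πr³
dV/dt = dV/dr · dr/dt = 4πr² · 15
At r = 15: dV/dt = 13500π cm³/s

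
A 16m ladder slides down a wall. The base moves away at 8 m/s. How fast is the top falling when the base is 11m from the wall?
88√15/45 ≈ 7.574 m/s

x² + y² = 16²
2x·dx/dt + 2y·dy/dt = 0
dy/dt = -x/y · dx/dt = -11/(3√15) · 8 = -88√15/45 m/s
The top is descending at 88√15/45 ≈ 7.574 m/s.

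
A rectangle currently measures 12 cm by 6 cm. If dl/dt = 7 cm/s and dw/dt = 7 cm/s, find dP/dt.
28 cm/s

P = 2(l + w)
dP/dt = 2(dl/dt + dw/dt) = 2(7 + 7) = 28 cm/s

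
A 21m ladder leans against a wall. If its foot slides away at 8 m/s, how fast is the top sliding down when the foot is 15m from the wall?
10√6/3 ≈ 8.165 m/s

x² + y² = 21²
2x·dx/dt + 2y·dy/dt = 0
dy/dt = -x/y · dx/dt = -15/(6√6) · 8 = -10√6/3 m/s
The top is descending at 10√6/3 ≈ 8.165 m/s.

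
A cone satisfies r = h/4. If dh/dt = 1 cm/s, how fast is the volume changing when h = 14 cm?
49π/4 cm³/s

V = (1/3)π(h/4)²h = πh³/48
dV/dt = πh²/16 · 1
At h = 14: dV/dt = 49π/4 cm³/s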